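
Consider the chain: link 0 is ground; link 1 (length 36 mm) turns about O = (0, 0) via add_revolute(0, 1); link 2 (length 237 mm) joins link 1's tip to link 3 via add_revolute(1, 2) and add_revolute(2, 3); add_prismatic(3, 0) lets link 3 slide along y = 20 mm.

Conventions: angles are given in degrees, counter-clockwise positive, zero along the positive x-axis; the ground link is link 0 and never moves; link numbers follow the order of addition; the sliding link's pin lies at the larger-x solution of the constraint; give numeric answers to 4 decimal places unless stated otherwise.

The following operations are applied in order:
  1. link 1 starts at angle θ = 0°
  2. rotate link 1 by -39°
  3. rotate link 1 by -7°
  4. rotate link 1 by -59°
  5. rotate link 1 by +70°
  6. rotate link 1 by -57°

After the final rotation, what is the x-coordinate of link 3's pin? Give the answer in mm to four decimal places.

geometry: r = 36 mm, L = 237 mm, e = 20 mm; θ starts at 0°
rotate link 1 by -39°: θ ← 0° -39° = -39°
rotate link 1 by -7°: θ ← -39° -7° = -46°
rotate link 1 by -59°: θ ← -46° -59° = -105°
rotate link 1 by +70°: θ ← -105° +70° = -35°
rotate link 1 by -57°: θ ← -35° -57° = -92°
crank pin P = (r cos θ, r sin θ) = (-1.256382, -35.978070)
h = r sin θ − e = -35.978070 − 20 = -55.978070
x = r cos θ + √(L² − h²) = -1.256382 + 230.294281 = 229.037899

229.0379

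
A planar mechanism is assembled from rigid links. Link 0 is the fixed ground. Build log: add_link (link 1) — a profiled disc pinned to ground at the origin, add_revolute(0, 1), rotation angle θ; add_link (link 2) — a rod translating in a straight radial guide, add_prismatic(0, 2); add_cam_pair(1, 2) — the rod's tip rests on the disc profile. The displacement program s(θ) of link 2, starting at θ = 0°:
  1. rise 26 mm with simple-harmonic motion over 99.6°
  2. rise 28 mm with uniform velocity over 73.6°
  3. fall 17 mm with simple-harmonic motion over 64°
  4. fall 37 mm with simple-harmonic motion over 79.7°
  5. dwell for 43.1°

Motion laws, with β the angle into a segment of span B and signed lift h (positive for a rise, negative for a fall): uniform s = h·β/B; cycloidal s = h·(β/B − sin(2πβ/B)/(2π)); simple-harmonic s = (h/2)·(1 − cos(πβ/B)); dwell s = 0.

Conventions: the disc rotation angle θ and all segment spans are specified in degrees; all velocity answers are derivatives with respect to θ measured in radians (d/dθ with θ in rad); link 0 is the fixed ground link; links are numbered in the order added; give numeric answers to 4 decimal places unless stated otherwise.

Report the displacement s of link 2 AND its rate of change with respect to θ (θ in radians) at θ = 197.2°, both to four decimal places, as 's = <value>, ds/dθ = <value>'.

seg 1 [0°–99.6°] simple-harmonic, h=26: full span → s += 26 → s = 26.0000
seg 2 [99.6°–173.2°] uniform, h=28: full span → s += 28 → s = 54.0000
seg 3 [173.2°–237.2°] simple-harmonic, h=-17: θ=197.2° here. β=24, B=64. -17/2·(1 − cos(π·0.3750)) = -5.2472 → s = 48.7528
velocity in seg [173.2°–237.2°] (simple-harmonic), θ in radians: β = 24° = 0.4189 rad, B = 64° = 1.1170 rad; ds/dθ = (πh/(2B)) sin(πβ/B) = (π·(-17)/(2·1.1170)) sin(π·0.3750) = -22.086495 mm/rad

s = 48.7528, ds/dθ = -22.0865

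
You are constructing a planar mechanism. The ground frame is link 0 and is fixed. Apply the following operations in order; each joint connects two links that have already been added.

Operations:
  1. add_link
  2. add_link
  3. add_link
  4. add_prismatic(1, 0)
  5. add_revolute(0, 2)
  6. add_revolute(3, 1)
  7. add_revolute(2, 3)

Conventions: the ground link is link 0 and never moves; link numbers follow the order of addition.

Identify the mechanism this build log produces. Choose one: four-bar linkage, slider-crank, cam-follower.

links: 4 (incl. ground); joints: 3 revolute, 1 prismatic, 0 higher (cam) pair, forming one closed loop
4 links, 3 revolutes + 1 prismatic in one loop → slider-crank

slider-crank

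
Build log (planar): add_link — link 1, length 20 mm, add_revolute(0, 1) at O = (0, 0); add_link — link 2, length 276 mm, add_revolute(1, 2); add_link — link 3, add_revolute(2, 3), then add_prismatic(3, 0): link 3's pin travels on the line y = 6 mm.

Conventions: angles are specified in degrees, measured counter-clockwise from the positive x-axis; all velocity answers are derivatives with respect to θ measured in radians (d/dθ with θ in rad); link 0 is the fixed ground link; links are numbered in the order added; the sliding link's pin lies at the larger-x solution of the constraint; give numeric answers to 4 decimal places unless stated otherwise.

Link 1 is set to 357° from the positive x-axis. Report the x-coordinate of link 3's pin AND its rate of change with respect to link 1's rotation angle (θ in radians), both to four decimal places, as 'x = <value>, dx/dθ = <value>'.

geometry: r = 20 mm, L = 276 mm, e = 6 mm
crank pin P = (r cos θ, r sin θ) = (19.972591, -1.046719)
h = r sin θ − e = -1.046719 − 6 = -7.046719
x = r cos θ + √(L² − h²) = 19.972591 + 275.910028 = 295.882619
dx/dθ = −r sin θ − h·r cos θ/√(L² − h²) (θ in radians; h = -7.046719) = 1.556817

x = 295.8826, dx/dθ = 1.5568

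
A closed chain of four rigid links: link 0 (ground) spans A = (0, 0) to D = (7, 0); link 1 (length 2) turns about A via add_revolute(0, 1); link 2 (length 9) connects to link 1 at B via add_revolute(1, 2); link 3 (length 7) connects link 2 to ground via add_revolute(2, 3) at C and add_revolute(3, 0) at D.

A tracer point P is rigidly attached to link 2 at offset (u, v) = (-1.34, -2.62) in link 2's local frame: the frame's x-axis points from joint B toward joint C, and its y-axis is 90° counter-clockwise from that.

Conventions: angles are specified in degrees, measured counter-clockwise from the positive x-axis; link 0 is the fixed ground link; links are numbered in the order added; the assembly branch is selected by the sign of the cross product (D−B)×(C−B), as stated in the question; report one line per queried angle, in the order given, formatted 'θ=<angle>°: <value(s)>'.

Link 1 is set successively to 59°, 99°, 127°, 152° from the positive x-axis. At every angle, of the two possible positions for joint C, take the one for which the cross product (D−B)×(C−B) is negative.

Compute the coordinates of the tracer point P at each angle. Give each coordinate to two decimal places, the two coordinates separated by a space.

A=(0,0), D=(7.00,0)
θ=59°: B = A + 2.00·(cos59°, sin59°) = (1.0301, 1.7143)
θ=59°: |BD| = 6.2112
θ=59°: circle(B,9.00) ∩ circle(D,7.00): a=5.6816, h=6.9799
θ=59°:   candidates: C₊=(8.4175,6.8550) cross=43.354; C₋=(4.5645,-6.5626) cross=-43.354
θ=59°:   branch - wants cross < 0 → take C=(4.5645,-6.5626) (cross=-43.354)
θ=59°: ex = (C−B)/|BC| = (0.3927,-0.9197); ey = (0.9197,0.3927)
θ=59°: P = B + -1.34·ex + -2.62·ey = (-1.9057,1.9178)
θ=99°: B = A + 2.00·(cos99°, sin99°) = (-0.3129, 1.9754)
θ=99°: |BD| = 7.5750
θ=99°: circle(B,9.00) ∩ circle(D,7.00): a=5.8997, h=6.7966
θ=99°:   candidates: C₊=(7.1551,6.9983) cross=51.484; C₋=(3.6103,-6.1245) cross=-51.484
θ=99°:   branch - wants cross < 0 → take C=(3.6103,-6.1245) (cross=-51.484)
θ=99°: ex = (C−B)/|BC| = (0.4359,-0.9000); ey = (0.9000,0.4359)
θ=99°: P = B + -1.34·ex + -2.62·ey = (-3.2550,2.0393)
θ=127°: B = A + 2.00·(cos127°, sin127°) = (-1.2036, 1.5973)
θ=127°: |BD| = 8.3577
θ=127°: circle(B,9.00) ∩ circle(D,7.00): a=6.0932, h=6.6236
θ=127°:   candidates: C₊=(6.0432,6.9343) cross=55.358; C₋=(3.5114,-6.0688) cross=-55.358
θ=127°:   branch - wants cross < 0 → take C=(3.5114,-6.0688) (cross=-55.358)
θ=127°: ex = (C−B)/|BC| = (0.5239,-0.8518); ey = (0.8518,0.5239)
θ=127°: P = B + -1.34·ex + -2.62·ey = (-4.1373,1.3661)
θ=152°: B = A + 2.00·(cos152°, sin152°) = (-1.7659, 0.9389)
θ=152°: |BD| = 8.8160
θ=152°: circle(B,9.00) ∩ circle(D,7.00): a=6.2229, h=6.5020
θ=152°:   candidates: C₊=(5.1141,6.7412) cross=57.322; C₋=(3.7291,-6.1888) cross=-57.322
θ=152°:   branch - wants cross < 0 → take C=(3.7291,-6.1888) (cross=-57.322)
θ=152°: ex = (C−B)/|BC| = (0.6106,-0.7920); ey = (0.7920,0.6106)
θ=152°: P = B + -1.34·ex + -2.62·ey = (-4.6590,0.4005)

θ=59°: -1.91 1.92
θ=99°: -3.25 2.04
θ=127°: -4.14 1.37
θ=152°: -4.66 0.40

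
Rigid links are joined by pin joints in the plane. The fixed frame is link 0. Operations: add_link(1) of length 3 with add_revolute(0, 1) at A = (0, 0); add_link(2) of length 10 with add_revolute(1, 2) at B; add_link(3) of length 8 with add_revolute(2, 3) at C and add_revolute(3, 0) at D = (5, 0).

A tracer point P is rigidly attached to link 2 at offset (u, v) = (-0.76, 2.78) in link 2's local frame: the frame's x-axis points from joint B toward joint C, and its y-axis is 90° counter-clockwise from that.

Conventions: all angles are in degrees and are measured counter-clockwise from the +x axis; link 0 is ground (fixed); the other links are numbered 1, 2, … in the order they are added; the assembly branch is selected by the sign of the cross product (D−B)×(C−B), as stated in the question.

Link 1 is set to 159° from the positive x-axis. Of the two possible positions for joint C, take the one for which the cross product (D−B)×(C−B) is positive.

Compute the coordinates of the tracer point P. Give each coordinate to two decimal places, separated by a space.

A=(0,0), D=(5.00,0)
B = A + 3.00·(cos159°, sin159°) = (-2.8007, 1.0751)
|BD| = 7.8745
circle(B,10.00) ∩ circle(D,8.00): a=6.2231, h=7.8277
  candidates: C₊=(4.4328,7.9799) cross=61.639; C₋=(2.2954,-7.5289) cross=-61.639
  branch + wants cross > 0 → take C=(4.4328,7.9799) (cross=61.639)
ex = (C−B)/|BC| = (0.7234,0.6905); ey = (-0.6905,0.7234)
P = B + -0.76·ex + 2.78·ey = (-5.2700,2.5613)

-5.27 2.56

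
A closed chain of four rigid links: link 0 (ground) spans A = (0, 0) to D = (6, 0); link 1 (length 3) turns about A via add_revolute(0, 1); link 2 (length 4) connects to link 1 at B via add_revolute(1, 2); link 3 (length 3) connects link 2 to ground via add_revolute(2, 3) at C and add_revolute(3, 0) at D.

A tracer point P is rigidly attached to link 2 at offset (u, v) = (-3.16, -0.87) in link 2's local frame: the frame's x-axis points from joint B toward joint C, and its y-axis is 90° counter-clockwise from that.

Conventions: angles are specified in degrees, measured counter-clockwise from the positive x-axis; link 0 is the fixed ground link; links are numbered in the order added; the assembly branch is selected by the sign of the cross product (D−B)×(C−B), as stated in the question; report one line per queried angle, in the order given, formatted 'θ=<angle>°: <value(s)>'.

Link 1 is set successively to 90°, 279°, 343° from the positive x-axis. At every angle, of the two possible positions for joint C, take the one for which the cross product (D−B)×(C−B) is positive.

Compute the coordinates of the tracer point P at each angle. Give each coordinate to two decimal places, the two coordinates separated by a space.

A=(0,0), D=(6.00,0)
θ=90°: B = A + 3.00·(cos90°, sin90°) = (0.0000, 3.0000)
θ=90°: |BD| = 6.7082
θ=90°: circle(B,4.00) ∩ circle(D,3.00): a=3.8759, h=0.9888
θ=90°:   candidates: C₊=(3.9089,2.1511) cross=6.633; C₋=(3.0245,0.3822) cross=-6.633
θ=90°:   branch + wants cross > 0 → take C=(3.9089,2.1511) (cross=6.633)
θ=90°: ex = (C−B)/|BC| = (0.9772,-0.2122); ey = (0.2122,0.9772)
θ=90°: P = B + -3.16·ex + -0.87·ey = (-3.2727,2.8204)
θ=279°: B = A + 3.00·(cos279°, sin279°) = (0.4693, -2.9631)
θ=279°: |BD| = 6.2744
θ=279°: circle(B,4.00) ∩ circle(D,3.00): a=3.6950, h=1.5319
θ=279°:   candidates: C₊=(3.0029,0.1322) cross=9.612; C₋=(4.4498,-2.5684) cross=-9.612
θ=279°:   branch + wants cross > 0 → take C=(3.0029,0.1322) (cross=9.612)
θ=279°: ex = (C−B)/|BC| = (0.6334,0.7738); ey = (-0.7738,0.6334)
θ=279°: P = B + -3.16·ex + -0.87·ey = (-0.8590,-5.9594)
θ=343°: B = A + 3.00·(cos343°, sin343°) = (2.8689, -0.8771)
θ=343°: |BD| = 3.2516
θ=343°: circle(B,4.00) ∩ circle(D,3.00): a=2.7022, h=2.9493
θ=343°:   candidates: C₊=(4.6754,2.6917) cross=9.590; C₋=(6.2665,-2.9881) cross=-9.590
θ=343°:   branch + wants cross > 0 → take C=(4.6754,2.6917) (cross=9.590)
θ=343°: ex = (C−B)/|BC| = (0.4516,0.8922); ey = (-0.8922,0.4516)
θ=343°: P = B + -3.16·ex + -0.87·ey = (2.2180,-4.0894)

θ=90°: -3.27 2.82
θ=279°: -0.86 -5.96
θ=343°: 2.22 -4.09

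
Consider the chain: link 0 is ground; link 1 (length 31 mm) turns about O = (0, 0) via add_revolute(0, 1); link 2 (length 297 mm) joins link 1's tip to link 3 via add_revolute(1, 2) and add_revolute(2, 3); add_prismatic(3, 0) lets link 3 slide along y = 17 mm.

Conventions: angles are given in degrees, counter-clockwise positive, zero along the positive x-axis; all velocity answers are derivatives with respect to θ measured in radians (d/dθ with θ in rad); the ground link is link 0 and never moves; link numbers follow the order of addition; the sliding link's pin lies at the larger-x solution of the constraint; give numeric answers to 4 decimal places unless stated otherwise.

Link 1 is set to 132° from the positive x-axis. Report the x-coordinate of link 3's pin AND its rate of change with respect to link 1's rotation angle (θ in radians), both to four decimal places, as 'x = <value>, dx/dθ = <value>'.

geometry: r = 31 mm, L = 297 mm, e = 17 mm
crank pin P = (r cos θ, r sin θ) = (-20.743049, 23.037490)
h = r sin θ − e = 23.037490 − 17 = 6.037490
x = r cos θ + √(L² − h²) = -20.743049 + 296.938628 = 276.195579
dx/dθ = −r sin θ − h·r cos θ/√(L² − h²) (θ in radians; h = 6.037490) = -22.615733

x = 276.1956, dx/dθ = -22.6157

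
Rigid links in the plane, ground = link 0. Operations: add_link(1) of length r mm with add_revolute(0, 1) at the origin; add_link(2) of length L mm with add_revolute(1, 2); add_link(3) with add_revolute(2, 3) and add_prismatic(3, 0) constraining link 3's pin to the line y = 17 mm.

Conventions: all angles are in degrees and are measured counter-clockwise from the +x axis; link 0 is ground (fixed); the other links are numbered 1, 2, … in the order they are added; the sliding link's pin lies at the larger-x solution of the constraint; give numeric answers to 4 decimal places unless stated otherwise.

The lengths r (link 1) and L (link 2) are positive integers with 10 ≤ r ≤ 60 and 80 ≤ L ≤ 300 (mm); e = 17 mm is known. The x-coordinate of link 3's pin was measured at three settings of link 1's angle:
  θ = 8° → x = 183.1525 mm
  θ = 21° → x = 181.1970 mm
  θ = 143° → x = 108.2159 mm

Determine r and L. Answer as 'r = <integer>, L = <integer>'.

constraint per measurement: (x − r cos θ)² + (r sin θ − e)² = L²
subtracting the θ₁ and θ₂ equations cancels the r² and L² terms:
r = (x₁² − x₂²) / (2[(x₁cos θ₁ + e sin θ₁) − (x₂cos θ₂ + e sin θ₂)]) = 42.0009 → r = 42
L² = (x₁ − r cos θ₁)² + (r sin θ₁ − e)² = 20164.0130 → L = 142.0000 → L = 142
check at θ₃=143°: x = 108.2159 (printed 108.2159) ✓

r = 42, L = 142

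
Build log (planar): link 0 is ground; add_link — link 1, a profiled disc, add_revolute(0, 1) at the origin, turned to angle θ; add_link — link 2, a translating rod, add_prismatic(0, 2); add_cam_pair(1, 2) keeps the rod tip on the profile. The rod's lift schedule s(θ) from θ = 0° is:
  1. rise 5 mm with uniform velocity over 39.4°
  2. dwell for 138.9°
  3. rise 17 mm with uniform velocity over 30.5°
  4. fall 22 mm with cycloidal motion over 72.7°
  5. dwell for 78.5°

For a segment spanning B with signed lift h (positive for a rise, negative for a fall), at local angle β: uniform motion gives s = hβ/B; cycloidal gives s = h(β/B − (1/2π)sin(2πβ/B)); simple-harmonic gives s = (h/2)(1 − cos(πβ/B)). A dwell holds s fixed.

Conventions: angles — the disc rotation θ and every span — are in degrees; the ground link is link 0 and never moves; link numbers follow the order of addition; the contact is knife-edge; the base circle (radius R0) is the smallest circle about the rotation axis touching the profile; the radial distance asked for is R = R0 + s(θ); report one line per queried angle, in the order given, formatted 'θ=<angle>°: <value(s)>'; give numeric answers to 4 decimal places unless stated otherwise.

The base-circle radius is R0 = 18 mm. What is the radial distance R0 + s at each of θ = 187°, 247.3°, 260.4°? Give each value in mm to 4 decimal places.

seg 1 [0°–39.4°] uniform, h=5: full span → s += 5 → s = 5.0000
seg 2 [39.4°–178.3°] dwell: s stays 5.0000
seg 3 [178.3°–208.8°] uniform, h=17: θ=187° here. β=8.7, B=30.5. 17·8.7/30.5 = 4.8492 → s = 9.8492
seg 3 [178.3°–208.8°] uniform, h=17: full span → s += 17 → s = 22.0000
seg 4 [208.8°–281.5°] cycloidal, h=-22: θ=247.3° here. β=38.5, B=72.7. -22·(0.5296 − sin(2π·0.5296)/(2π)) = -12.2975 → s = 9.7025
seg 4 [208.8°–281.5°] cycloidal, h=-22: θ=260.4° here. β=51.6, B=72.7. -22·(0.7098 − sin(2π·0.7098)/(2π)) = -19.0050 → s = 2.9950
θ=187°: R = R0 + s = 18 + 9.8492 = 27.8492
θ=247.3°: R = R0 + s = 18 + 9.7025 = 27.7025
θ=260.4°: R = R0 + s = 18 + 2.9950 = 20.9950

θ=187°: 27.8492
θ=247.3°: 27.7025
θ=260.4°: 20.9950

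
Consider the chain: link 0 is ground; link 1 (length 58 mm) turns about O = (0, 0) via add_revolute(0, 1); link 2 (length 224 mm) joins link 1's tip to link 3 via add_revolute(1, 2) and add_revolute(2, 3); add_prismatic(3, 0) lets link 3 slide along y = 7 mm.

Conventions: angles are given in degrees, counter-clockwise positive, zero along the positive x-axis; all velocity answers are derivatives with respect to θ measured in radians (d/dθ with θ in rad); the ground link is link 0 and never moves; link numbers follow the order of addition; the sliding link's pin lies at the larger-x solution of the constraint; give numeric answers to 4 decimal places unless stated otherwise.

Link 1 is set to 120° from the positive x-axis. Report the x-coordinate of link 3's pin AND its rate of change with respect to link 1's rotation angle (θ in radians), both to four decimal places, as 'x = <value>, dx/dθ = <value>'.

geometry: r = 58 mm, L = 224 mm, e = 7 mm
crank pin P = (r cos θ, r sin θ) = (-29.000000, 50.229473)
h = r sin θ − e = 50.229473 − 7 = 43.229473
x = r cos θ + √(L² − h²) = -29.000000 + 219.789018 = 190.789018
dx/dθ = −r sin θ − h·r cos θ/√(L² − h²) (θ in radians; h = 43.229473) = -44.525573

x = 190.7890, dx/dθ = -44.5256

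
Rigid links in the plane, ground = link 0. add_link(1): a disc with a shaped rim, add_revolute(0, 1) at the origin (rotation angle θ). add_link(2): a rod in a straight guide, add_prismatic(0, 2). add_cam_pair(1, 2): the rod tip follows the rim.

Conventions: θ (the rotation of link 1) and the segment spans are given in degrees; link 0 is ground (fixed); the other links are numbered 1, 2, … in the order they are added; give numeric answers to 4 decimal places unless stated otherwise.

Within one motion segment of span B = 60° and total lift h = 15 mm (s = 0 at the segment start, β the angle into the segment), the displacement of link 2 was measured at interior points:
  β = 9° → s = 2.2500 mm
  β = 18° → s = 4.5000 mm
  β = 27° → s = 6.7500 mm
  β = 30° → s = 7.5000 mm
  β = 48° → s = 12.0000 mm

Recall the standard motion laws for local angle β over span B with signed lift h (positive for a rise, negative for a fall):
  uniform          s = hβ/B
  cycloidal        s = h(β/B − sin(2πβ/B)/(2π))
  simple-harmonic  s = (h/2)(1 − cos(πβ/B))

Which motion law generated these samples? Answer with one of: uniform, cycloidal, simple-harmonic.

candidates at β/B = r: uniform s = h·r (linear in β); cycloidal s = h·(r − sin(2πr)/(2π)); simple-harmonic s = (h/2)(1 − cos(πr))
β=9°: printed 2.2500 | uniform 2.2500, cycloidal 0.3186, simple-harmonic 0.8175
β=18°: printed 4.5000 | uniform 4.5000, cycloidal 2.2295, simple-harmonic 3.0916
β=27°: printed 6.7500 | uniform 6.7500, cycloidal 6.0123, simple-harmonic 6.3267
β=30°: printed 7.5000 | uniform 7.5000, cycloidal 7.5000, simple-harmonic 7.5000
β=48°: printed 12.0000 | uniform 12.0000, cycloidal 14.2705, simple-harmonic 13.5676
only one law matches every sample → uniform

uniform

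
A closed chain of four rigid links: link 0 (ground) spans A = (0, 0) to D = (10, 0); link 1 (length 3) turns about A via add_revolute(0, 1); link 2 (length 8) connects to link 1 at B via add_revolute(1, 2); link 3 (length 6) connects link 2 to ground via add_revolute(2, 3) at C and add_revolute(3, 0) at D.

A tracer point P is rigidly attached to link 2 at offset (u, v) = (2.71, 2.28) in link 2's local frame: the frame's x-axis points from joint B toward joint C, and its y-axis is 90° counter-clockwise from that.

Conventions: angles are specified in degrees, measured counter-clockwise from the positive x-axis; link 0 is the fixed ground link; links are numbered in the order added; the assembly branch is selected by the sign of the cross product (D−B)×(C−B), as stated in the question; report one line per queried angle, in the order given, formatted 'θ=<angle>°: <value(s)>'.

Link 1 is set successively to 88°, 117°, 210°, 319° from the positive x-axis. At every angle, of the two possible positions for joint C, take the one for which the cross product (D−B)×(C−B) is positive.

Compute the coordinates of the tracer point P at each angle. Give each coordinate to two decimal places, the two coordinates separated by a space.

A=(0,0), D=(10.00,0)
θ=88°: B = A + 3.00·(cos88°, sin88°) = (0.1047, 2.9982)
θ=88°: |BD| = 10.3395
θ=88°: circle(B,8.00) ∩ circle(D,6.00): a=6.5238, h=4.6303
θ=88°:   candidates: C₊=(7.6909,5.5379) cross=47.876; C₋=(5.0055,-3.3249) cross=-47.876
θ=88°:   branch + wants cross > 0 → take C=(7.6909,5.5379) (cross=47.876)
θ=88°: ex = (C−B)/|BC| = (0.9483,0.3175); ey = (-0.3175,0.9483)
θ=88°: P = B + 2.71·ex + 2.28·ey = (1.9507,6.0206)
θ=117°: B = A + 3.00·(cos117°, sin117°) = (-1.3620, 2.6730)
θ=117°: |BD| = 11.6722
θ=117°: circle(B,8.00) ∩ circle(D,6.00): a=7.0355, h=3.8081
θ=117°:   candidates: C₊=(6.3587,4.7687) cross=44.449; C₋=(4.6145,-2.6451) cross=-44.449
θ=117°:   branch + wants cross > 0 → take C=(6.3587,4.7687) (cross=44.449)
θ=117°: ex = (C−B)/|BC| = (0.9651,0.2620); ey = (-0.2620,0.9651)
θ=117°: P = B + 2.71·ex + 2.28·ey = (0.6561,5.5833)
θ=210°: B = A + 3.00·(cos210°, sin210°) = (-2.5981, -1.5000)
θ=210°: |BD| = 12.6871
θ=210°: circle(B,8.00) ∩ circle(D,6.00): a=7.4470, h=2.9227
θ=210°:   candidates: C₊=(4.4512,2.2826) cross=37.080; C₋=(5.1423,-3.5217) cross=-37.080
θ=210°:   branch + wants cross > 0 → take C=(4.4512,2.2826) (cross=37.080)
θ=210°: ex = (C−B)/|BC| = (0.8812,0.4728); ey = (-0.4728,0.8812)
θ=210°: P = B + 2.71·ex + 2.28·ey = (-1.2882,1.7904)
θ=319°: B = A + 3.00·(cos319°, sin319°) = (2.2641, -1.9682)
θ=319°: |BD| = 7.9823
θ=319°: circle(B,8.00) ∩ circle(D,6.00): a=5.7450, h=5.5673
θ=319°:   candidates: C₊=(6.4591,4.8437) cross=44.440; C₋=(9.2045,-5.9470) cross=-44.440
θ=319°:   branch + wants cross > 0 → take C=(6.4591,4.8437) (cross=44.440)
θ=319°: ex = (C−B)/|BC| = (0.5244,0.8515); ey = (-0.8515,0.5244)
θ=319°: P = B + 2.71·ex + 2.28·ey = (1.7438,1.5349)

θ=88°: 1.95 6.02
θ=117°: 0.66 5.58
θ=210°: -1.29 1.79
θ=319°: 1.74 1.53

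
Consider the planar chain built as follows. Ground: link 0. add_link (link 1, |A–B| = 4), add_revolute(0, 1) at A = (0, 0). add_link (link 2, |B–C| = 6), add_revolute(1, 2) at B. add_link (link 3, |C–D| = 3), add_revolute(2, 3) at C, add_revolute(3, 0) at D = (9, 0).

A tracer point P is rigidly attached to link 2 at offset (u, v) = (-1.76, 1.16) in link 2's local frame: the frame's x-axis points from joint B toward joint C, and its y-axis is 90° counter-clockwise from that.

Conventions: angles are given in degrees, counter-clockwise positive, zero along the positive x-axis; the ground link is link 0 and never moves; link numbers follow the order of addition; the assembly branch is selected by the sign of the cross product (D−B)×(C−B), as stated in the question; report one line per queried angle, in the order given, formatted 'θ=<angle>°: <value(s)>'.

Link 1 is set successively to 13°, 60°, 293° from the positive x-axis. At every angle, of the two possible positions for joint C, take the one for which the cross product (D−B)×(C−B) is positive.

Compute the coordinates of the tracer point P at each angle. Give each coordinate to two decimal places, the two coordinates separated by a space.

A=(0,0), D=(9.00,0)
θ=13°: B = A + 4.00·(cos13°, sin13°) = (3.8975, 0.8998)
θ=13°: |BD| = 5.1813
θ=13°: circle(B,6.00) ∩ circle(D,3.00): a=5.1962, h=3.0000
θ=13°:   candidates: C₊=(9.5357,2.9518) cross=15.544; C₋=(8.4937,-2.9570) cross=-15.544
θ=13°:   branch + wants cross > 0 → take C=(9.5357,2.9518) (cross=15.544)
θ=13°: ex = (C−B)/|BC| = (0.9397,0.3420); ey = (-0.3420,0.9397)
θ=13°: P = B + -1.76·ex + 1.16·ey = (1.8469,1.3879)
θ=60°: B = A + 4.00·(cos60°, sin60°) = (2.0000, 3.4641)
θ=60°: |BD| = 7.8102
θ=60°: circle(B,6.00) ∩ circle(D,3.00): a=5.6336, h=2.0645
θ=60°:   candidates: C₊=(7.9649,2.8158) cross=16.125; C₋=(6.1335,-0.8849) cross=-16.125
θ=60°:   branch + wants cross > 0 → take C=(7.9649,2.8158) (cross=16.125)
θ=60°: ex = (C−B)/|BC| = (0.9941,-0.1081); ey = (0.1081,0.9941)
θ=60°: P = B + -1.76·ex + 1.16·ey = (0.3757,4.8075)
θ=293°: B = A + 4.00·(cos293°, sin293°) = (1.5629, -3.6820)
θ=293°: |BD| = 8.2986
θ=293°: circle(B,6.00) ∩ circle(D,3.00): a=5.7761, h=1.6238
θ=293°:   candidates: C₊=(6.0189,0.3360) cross=13.475; C₋=(7.4598,-2.5745) cross=-13.475
θ=293°:   branch + wants cross > 0 → take C=(6.0189,0.3360) (cross=13.475)
θ=293°: ex = (C−B)/|BC| = (0.7427,0.6697); ey = (-0.6697,0.7427)
θ=293°: P = B + -1.76·ex + 1.16·ey = (-0.5210,-3.9992)

θ=13°: 1.85 1.39
θ=60°: 0.38 4.81
θ=293°: -0.52 -4.00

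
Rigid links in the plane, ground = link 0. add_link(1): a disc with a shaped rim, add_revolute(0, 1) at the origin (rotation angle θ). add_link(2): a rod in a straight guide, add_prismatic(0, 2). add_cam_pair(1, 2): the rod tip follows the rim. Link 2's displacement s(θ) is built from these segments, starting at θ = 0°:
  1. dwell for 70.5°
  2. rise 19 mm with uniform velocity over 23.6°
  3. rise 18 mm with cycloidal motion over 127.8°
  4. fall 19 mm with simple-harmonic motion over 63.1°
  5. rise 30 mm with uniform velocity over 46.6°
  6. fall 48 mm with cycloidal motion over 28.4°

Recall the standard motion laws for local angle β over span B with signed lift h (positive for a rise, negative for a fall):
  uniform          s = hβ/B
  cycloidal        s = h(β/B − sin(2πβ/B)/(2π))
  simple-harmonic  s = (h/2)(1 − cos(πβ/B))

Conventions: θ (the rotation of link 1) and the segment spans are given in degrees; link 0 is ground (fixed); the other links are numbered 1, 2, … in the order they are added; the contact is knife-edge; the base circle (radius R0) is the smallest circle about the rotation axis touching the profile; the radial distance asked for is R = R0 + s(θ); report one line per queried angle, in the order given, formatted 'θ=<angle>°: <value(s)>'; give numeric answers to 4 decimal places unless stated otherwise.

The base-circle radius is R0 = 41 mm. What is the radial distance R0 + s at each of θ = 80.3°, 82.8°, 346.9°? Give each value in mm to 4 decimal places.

segment 1 (0° to 70.5°, dwell): s unchanged at 0.0000
θ = 80.3° falls in segment 2 (70.5° to 94.1°, uniform, h = 19): β = 80.3 − 70.5 = 9.8°, B = 23.6°; Δs = 19·9.8/23.6 = 7.8898; s = 0.0000 + 7.8898 = 7.8898
θ = 82.8° falls in segment 2 (70.5° to 94.1°, uniform, h = 19): β = 82.8 − 70.5 = 12.3°, B = 23.6°; Δs = 19·12.3/23.6 = 9.9025; s = 0.0000 + 9.9025 = 9.9025
segment 2 (70.5° to 94.1°, uniform, h = 19) is passed completely: s = 0.0000 + (19) = 19.0000
segment 3 (94.1° to 221.9°, cycloidal, h = 18) is passed completely: s = 19.0000 + (18) = 37.0000
segment 4 (221.9° to 285°, simple-harmonic, h = -19) is passed completely: s = 37.0000 + (-19) = 18.0000
segment 5 (285° to 331.6°, uniform, h = 30) is passed completely: s = 18.0000 + (30) = 48.0000
θ = 346.9° falls in segment 6 (331.6° to 360°, cycloidal, h = -48): β = 346.9 − 331.6 = 15.3°, B = 28.4°; Δs = -48·(0.5387 − sin(2π·0.5387)/(2π)) = -27.7000; s = 48.0000 − 27.7000 = 20.3000
θ=80.3°: R = R0 + s = 41 + 7.8898 = 48.8898
θ=82.8°: R = R0 + s = 41 + 9.9025 = 50.9025
θ=346.9°: R = R0 + s = 41 + 20.3000 = 61.3000

θ=80.3°: 48.8898
θ=82.8°: 50.9025
θ=346.9°: 61.3000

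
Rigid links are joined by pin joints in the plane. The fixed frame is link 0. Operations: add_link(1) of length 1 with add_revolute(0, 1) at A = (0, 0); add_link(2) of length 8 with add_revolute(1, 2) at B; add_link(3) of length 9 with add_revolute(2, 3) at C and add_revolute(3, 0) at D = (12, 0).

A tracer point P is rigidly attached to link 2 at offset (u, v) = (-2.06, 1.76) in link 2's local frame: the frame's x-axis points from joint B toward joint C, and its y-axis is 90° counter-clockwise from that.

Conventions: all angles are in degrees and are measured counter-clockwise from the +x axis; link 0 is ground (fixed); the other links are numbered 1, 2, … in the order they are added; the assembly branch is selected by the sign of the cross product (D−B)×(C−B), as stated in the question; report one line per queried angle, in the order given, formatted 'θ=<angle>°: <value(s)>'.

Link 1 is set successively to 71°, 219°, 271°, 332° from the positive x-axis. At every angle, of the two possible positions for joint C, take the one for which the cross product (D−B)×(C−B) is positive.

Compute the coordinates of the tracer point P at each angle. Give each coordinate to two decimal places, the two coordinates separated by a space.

A=(0,0), D=(12.00,0)
θ=71°: B = A + 1.00·(cos71°, sin71°) = (0.3256, 0.9455)
θ=71°: |BD| = 11.7127
θ=71°: circle(B,8.00) ∩ circle(D,9.00): a=5.1306, h=6.1381
θ=71°:   candidates: C₊=(5.9350,6.6494) cross=71.894; C₋=(4.9439,-5.5868) cross=-71.894
θ=71°:   branch + wants cross > 0 → take C=(5.9350,6.6494) (cross=71.894)
θ=71°: ex = (C−B)/|BC| = (0.7012,0.7130); ey = (-0.7130,0.7012)
θ=71°: P = B + -2.06·ex + 1.76·ey = (-2.3737,0.7108)
θ=219°: B = A + 1.00·(cos219°, sin219°) = (-0.7771, -0.6293)
θ=219°: |BD| = 12.7926
θ=219°: circle(B,8.00) ∩ circle(D,9.00): a=5.7319, h=5.5808
θ=219°:   candidates: C₊=(4.6732,5.2267) cross=71.393; C₋=(5.2223,-5.9214) cross=-71.393
θ=219°:   branch + wants cross > 0 → take C=(4.6732,5.2267) (cross=71.393)
θ=219°: ex = (C−B)/|BC| = (0.6813,0.7320); ey = (-0.7320,0.6813)
θ=219°: P = B + -2.06·ex + 1.76·ey = (-3.4690,-0.9382)
θ=271°: B = A + 1.00·(cos271°, sin271°) = (0.0175, -0.9998)
θ=271°: |BD| = 12.0242
θ=271°: circle(B,8.00) ∩ circle(D,9.00): a=5.3052, h=5.9879
θ=271°:   candidates: C₊=(4.8064,5.4085) cross=72.000; C₋=(5.8022,-6.5259) cross=-72.000
θ=271°:   branch + wants cross > 0 → take C=(4.8064,5.4085) (cross=72.000)
θ=271°: ex = (C−B)/|BC| = (0.5986,0.8010); ey = (-0.8010,0.5986)
θ=271°: P = B + -2.06·ex + 1.76·ey = (-2.6255,-1.5964)
θ=332°: B = A + 1.00·(cos332°, sin332°) = (0.8829, -0.4695)
θ=332°: |BD| = 11.1270
θ=332°: circle(B,8.00) ∩ circle(D,9.00): a=4.7996, h=6.4003
θ=332°:   candidates: C₊=(5.4082,6.1277) cross=71.216; C₋=(5.9483,-6.6616) cross=-71.216
θ=332°:   branch + wants cross > 0 → take C=(5.4082,6.1277) (cross=71.216)
θ=332°: ex = (C−B)/|BC| = (0.5657,0.8246); ey = (-0.8246,0.5657)
θ=332°: P = B + -2.06·ex + 1.76·ey = (-1.7337,-1.1727)

θ=71°: -2.37 0.71
θ=219°: -3.47 -0.94
θ=271°: -2.63 -1.60
θ=332°: -1.73 -1.17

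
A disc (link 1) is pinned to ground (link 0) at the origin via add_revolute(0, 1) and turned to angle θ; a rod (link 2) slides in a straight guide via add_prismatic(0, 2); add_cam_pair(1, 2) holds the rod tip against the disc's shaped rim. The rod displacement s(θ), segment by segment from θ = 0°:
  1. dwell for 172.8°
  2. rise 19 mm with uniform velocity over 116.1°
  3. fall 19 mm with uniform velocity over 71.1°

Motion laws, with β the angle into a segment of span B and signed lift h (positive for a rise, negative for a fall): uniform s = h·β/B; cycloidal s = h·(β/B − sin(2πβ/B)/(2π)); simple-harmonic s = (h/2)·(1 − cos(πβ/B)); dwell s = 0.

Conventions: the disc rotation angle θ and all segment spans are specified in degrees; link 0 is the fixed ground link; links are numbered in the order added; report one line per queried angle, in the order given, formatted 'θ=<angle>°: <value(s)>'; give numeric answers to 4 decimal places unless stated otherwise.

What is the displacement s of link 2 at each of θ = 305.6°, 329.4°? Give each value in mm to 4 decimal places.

segment 1 (0° to 172.8°, dwell): s unchanged at 0.0000
segment 2 (172.8° to 288.9°, uniform, h = 19) is passed completely: s = 0.0000 + (19) = 19.0000
θ = 305.6° falls in segment 3 (288.9° to 360°, uniform, h = -19): β = 305.6 − 288.9 = 16.7°, B = 71.1°; Δs = -19·16.7/71.1 = -4.4627; s = 19.0000 − 4.4627 = 14.5373
θ = 329.4° falls in segment 3 (288.9° to 360°, uniform, h = -19): β = 329.4 − 288.9 = 40.5°, B = 71.1°; Δs = -19·40.5/71.1 = -10.8228; s = 19.0000 − 10.8228 = 8.1772

θ=305.6°: 14.5373
θ=329.4°: 8.1772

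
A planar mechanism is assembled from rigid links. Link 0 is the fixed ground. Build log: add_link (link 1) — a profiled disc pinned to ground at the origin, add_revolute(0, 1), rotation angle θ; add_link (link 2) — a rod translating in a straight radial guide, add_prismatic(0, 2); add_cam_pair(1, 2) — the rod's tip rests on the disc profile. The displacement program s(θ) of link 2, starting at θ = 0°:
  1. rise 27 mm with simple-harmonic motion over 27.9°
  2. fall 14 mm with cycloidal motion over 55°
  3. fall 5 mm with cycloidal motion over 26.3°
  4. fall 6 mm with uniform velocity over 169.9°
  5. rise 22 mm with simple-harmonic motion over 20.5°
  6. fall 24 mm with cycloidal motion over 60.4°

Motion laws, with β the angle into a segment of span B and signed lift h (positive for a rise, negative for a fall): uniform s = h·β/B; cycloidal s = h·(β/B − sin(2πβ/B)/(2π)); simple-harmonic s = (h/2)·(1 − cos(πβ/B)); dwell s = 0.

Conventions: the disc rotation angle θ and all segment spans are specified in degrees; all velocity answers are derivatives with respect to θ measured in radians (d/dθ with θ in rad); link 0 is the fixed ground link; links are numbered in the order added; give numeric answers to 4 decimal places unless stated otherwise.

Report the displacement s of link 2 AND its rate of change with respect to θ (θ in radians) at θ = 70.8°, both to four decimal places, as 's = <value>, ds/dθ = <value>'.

seg 1 [0°–27.9°] simple-harmonic, h=27: full span → s += 27 → s = 27.0000
seg 2 [27.9°–82.9°] cycloidal, h=-14: θ=70.8° here. β=42.9, B=55. -14·(0.7800 − sin(2π·0.7800)/(2π)) = -13.1087 → s = 13.8913
velocity in seg [27.9°–82.9°] (cycloidal), θ in radians: β = 42.9° = 0.7487 rad, B = 55° = 0.9599 rad; ds/dθ = (h/B)(1 − cos(2πβ/B)) = ((-14)/0.9599)(1 − cos(2π·0.7800)) = -11.851540 mm/rad

s = 13.8913, ds/dθ = -11.8515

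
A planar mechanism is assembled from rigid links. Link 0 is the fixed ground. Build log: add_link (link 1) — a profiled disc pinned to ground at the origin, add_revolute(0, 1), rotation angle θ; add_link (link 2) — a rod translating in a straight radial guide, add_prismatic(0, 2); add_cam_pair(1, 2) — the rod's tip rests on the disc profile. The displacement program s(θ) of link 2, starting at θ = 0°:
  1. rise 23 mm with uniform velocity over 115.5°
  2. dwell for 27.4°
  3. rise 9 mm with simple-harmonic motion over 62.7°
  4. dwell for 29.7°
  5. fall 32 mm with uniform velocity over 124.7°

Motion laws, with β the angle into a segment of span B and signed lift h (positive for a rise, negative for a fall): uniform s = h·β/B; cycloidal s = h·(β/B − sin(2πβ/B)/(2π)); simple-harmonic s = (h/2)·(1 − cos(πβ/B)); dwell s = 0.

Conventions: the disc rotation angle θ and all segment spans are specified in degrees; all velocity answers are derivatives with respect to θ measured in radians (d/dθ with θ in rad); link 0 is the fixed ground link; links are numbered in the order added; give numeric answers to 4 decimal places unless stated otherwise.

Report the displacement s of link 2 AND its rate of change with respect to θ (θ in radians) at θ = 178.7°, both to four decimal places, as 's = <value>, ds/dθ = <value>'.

seg 1 [0°–115.5°] uniform, h=23: full span → s += 23 → s = 23.0000
seg 2 [115.5°–142.9°] dwell: s stays 23.0000
seg 3 [142.9°–205.6°] simple-harmonic, h=9: θ=178.7° here. β=35.8, B=62.7. 9/2·(1 − cos(π·0.5710)) = 5.4951 → s = 28.4951
velocity in seg [142.9°–205.6°] (simple-harmonic), θ in radians: β = 35.8° = 0.6248 rad, B = 62.7° = 1.0943 rad; ds/dθ = (πh/(2B)) sin(πβ/B) = (π·9/(2·1.0943)) sin(π·0.5710) = 12.598865 mm/rad

s = 28.4951, ds/dθ = 12.5989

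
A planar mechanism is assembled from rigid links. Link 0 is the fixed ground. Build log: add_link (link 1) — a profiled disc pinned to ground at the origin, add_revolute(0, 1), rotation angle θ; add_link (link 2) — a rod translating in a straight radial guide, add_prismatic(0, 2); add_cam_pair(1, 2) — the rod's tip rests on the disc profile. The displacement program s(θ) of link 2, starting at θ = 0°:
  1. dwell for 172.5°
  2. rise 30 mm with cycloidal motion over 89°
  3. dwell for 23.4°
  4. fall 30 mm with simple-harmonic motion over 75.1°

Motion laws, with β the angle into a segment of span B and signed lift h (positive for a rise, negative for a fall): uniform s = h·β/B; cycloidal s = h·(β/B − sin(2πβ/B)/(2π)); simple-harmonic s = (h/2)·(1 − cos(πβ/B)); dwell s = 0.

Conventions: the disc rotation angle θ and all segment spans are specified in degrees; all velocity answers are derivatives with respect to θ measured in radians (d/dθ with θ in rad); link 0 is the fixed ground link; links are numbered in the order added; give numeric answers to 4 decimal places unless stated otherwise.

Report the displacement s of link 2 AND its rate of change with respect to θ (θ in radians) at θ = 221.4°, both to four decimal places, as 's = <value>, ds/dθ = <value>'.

seg 1 [0°–172.5°] dwell: s stays 0.0000
seg 2 [172.5°–261.5°] cycloidal, h=30: θ=221.4° here. β=48.9, B=89. 30·(0.5494 − sin(2π·0.5494)/(2π)) = 17.9426 → s = 17.9426
velocity in seg [172.5°–261.5°] (cycloidal), θ in radians: β = 48.9° = 0.8535 rad, B = 89° = 1.5533 rad; ds/dθ = (h/B)(1 − cos(2πβ/B)) = (30/1.5533)(1 − cos(2π·0.5494)) = 37.702066 mm/rad

s = 17.9426, ds/dθ = 37.7021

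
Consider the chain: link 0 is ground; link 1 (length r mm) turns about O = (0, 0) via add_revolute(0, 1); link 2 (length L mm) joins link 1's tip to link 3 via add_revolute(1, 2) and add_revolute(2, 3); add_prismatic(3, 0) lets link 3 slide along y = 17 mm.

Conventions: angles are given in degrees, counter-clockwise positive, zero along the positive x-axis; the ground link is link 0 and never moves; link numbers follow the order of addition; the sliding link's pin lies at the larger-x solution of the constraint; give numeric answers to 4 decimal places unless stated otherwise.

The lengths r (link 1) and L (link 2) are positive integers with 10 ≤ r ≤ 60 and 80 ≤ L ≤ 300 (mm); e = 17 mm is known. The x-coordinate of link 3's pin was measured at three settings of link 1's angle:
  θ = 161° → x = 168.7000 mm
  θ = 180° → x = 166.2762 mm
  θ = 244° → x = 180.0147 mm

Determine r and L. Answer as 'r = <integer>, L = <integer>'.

constraint per measurement: (x − r cos θ)² + (r sin θ − e)² = L²
subtracting the θ₁ and θ₂ equations cancels the r² and L² terms:
r = (x₁² − x₂²) / (2[(x₁cos θ₁ + e sin θ₁) − (x₂cos θ₂ + e sin θ₂)]) = 32.9997 → r = 33
L² = (x₁ − r cos θ₁)² + (r sin θ₁ − e)² = 39999.9955 → L = 200.0000 → L = 200
check at θ₃=244°: x = 180.0147 (printed 180.0147) ✓

r = 33, L = 200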